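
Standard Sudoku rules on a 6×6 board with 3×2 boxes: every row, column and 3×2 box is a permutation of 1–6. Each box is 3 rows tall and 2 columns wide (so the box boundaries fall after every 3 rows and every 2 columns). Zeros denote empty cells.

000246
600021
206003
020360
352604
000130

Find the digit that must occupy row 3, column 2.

1

row 3, column 5 = 5 (sole candidate).
row 4, column 6 = 5 (sole candidate).
row 5, column 5 = 1 (sole candidate).
row 6, column 1 = 4 (sole candidate).
row 6, column 2 = 6 (sole candidate).
row 6, column 3 = 5 (sole candidate).
row 6, column 6 = 2 (sole candidate).
row 3, column 4 = 4 (sole candidate).
row 4, column 1 = 1 (sole candidate).
row 4, column 3 = 4 (sole candidate).
row 1, column 1 = 5 (sole candidate).
row 2, column 3 = 3 (sole candidate).
row 2, column 4 = 5 (sole candidate).
row 3, column 2 = 1: row 3 has {2,3,4,5,6}; col 2 has {2,5,6}; box has {2,5,6} → only 1 remains.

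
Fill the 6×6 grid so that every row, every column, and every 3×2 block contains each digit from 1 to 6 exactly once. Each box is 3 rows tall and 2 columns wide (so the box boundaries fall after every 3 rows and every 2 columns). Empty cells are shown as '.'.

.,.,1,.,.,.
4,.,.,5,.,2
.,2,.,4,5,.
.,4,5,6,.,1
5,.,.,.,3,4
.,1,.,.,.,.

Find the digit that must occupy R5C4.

1

R4C5 = 2 (sole candidate).
R5C2 = 6 (sole candidate).
R5C3 = 2 (sole candidate).
R5C4 = 1: row 5 has {2,3,4,5,6}; col 4 has {4,5,6}; box has {2,5,6} → only 1 remains.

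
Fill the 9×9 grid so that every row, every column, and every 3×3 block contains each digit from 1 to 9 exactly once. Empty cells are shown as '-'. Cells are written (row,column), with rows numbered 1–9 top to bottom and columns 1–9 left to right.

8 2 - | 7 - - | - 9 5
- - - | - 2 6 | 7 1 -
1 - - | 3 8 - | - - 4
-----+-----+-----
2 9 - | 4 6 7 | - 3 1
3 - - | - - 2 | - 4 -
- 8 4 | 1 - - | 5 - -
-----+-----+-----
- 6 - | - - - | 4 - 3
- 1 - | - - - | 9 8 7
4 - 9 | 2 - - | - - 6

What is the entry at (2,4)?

5

(2,9) = 8 (sole candidate).
(4,3) = 5 (sole candidate).
(4,7) = 8 (sole candidate).
(5,2) = 7 (sole candidate).
(5,7) = 6 (sole candidate).
(5,9) = 9 (sole candidate).
(6,1) = 6 (sole candidate).
(6,9) = 2 (sole candidate).
(8,1) = 5 (sole candidate).
(8,4) = 6 (sole candidate).
(9,2) = 3 (sole candidate).
(9,7) = 1 (sole candidate).
(9,8) = 5 (sole candidate).
(1,7) = 3 (sole candidate).
(2,1) = 9 (sole candidate).
(2,3) = 3 (sole candidate).
(2,4) = 5: row 2 has {1,2,3,6,7,8,9}; col 4 has {1,2,3,4,6,7}; box has {2,3,6,7,8} → only 5 remains.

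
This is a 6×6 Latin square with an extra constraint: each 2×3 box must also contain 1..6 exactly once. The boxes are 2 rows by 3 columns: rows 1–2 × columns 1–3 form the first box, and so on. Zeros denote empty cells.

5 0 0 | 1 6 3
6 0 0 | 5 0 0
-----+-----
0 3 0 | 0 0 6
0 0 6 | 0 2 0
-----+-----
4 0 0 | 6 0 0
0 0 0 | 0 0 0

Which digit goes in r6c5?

5

r2c5 = 4 (sole candidate).
r2c6 = 2 (sole candidate).
r3c4 = 4 (sole candidate).
r4c1 = 1 (sole candidate).
r4c4 = 3 (sole candidate).
r4c6 = 5 (sole candidate).
r5c6 = 1 (sole candidate).
r6c4 = 2 (sole candidate).
r6c6 = 4 (sole candidate).
r2c2 = 1 (sole candidate).
r2c3 = 3 (sole candidate).
r3c1 = 2 (sole candidate).
r3c3 = 5 (sole candidate).
r3c5 = 1 (sole candidate).
r4c2 = 4 (sole candidate).
r5c3 = 2 (sole candidate).
r6c1 = 3 (sole candidate).
r6c3 = 1 (sole candidate).
r6c5 = 5: row 6 has {1,2,3,4}; col 5 has {1,2,4,6}; box has {1,2,4,6} → only 5 remains.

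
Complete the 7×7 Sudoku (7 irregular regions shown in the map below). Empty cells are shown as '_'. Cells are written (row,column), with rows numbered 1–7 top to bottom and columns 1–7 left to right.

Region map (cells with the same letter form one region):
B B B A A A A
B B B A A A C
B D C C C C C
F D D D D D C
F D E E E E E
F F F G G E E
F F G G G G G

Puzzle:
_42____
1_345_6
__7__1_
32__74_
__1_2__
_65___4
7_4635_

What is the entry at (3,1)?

6

(2,2) = 7: row 2 has {1,3,4,5,6}; col 2 has {2,4,6}; region has {1,2,3,4} → only 7 remains.
(2,6) = 2: row 2 has {1,3,4,5,6,7}; col 6 has {1,4,5}; region has {4,5} → only 2 remains.
(3,5) = 4: row 3 has {1,7}; col 5 has {2,3,5,7}; region has {1,6,7} → only 4 remains.
(4,3) = 6: row 4 has {2,3,4,7}; col 3 has {1,2,3,4,5,7}; region has {2,4,7} → only 6 remains.
(4,7) = 5: row 4 has {2,3,4,6,7}; col 7 has {4,6}; region has {1,4,6,7} → only 5 remains.
(5,1) = 4: row 5 has {1,2}; col 1 has {1,3,7}; region has {3,5,6,7} → only 4 remains.
(6,1) = 2: row 6 has {4,5,6}; col 1 has {1,3,4,7}; region has {3,4,5,6,7} → only 2 remains.
(6,5) = 1: row 6 has {2,4,5,6}; col 5 has {2,3,4,5,7}; region has {3,4,5,6} → only 1 remains.
(7,2) = 1: row 7 has {3,4,5,6,7}; col 2 has {2,4,6,7}; region has {2,3,4,5,6,7} → only 1 remains.
(7,7) = 2: row 7 has {1,3,4,5,6,7}; col 7 has {4,5,6}; region has {1,3,4,5,6} → only 2 remains.
(1,5) = 6: row 1 has {2,4}; col 5 has {1,2,3,4,5,7}; region has {2,4,5} → only 6 remains.
(3,7) = 3: row 3 has {1,4,7}; col 7 has {2,4,5,6}; region has {1,4,5,6,7} → only 3 remains.
(4,4) = 1: row 4 has {2,3,4,5,6,7}; col 4 has {4,6}; region has {2,4,6,7} → only 1 remains.
(5,7) = 7: row 5 has {1,2,4}; col 7 has {2,3,4,5,6}; region has {1,2,4} → only 7 remains.
(6,4) = 7: row 6 has {1,2,4,5,6}; col 4 has {1,4,6}; region has {1,2,3,4,5,6} → only 7 remains.
(6,6) = 3: row 6 has {1,2,4,5,6,7}; col 6 has {1,2,4,5}; region has {1,2,4,7} → only 3 remains.
(1,1) = 5: row 1 has {2,4,6}; col 1 has {1,2,3,4,7}; region has {1,2,3,4,7} → only 5 remains.
(1,4) = 3: row 1 has {2,4,5,6}; col 4 has {1,4,6,7}; region has {2,4,5,6} → only 3 remains.
(1,6) = 7: row 1 has {2,3,4,5,6}; col 6 has {1,2,3,4,5}; region has {2,3,4,5,6} → only 7 remains.
(1,7) = 1: row 1 has {2,3,4,5,6,7}; col 7 has {2,3,4,5,6,7}; region has {2,3,4,5,6,7} → only 1 remains.
(3,1) = 6: row 3 has {1,3,4,7}; col 1 has {1,2,3,4,5,7}; region has {1,2,3,4,5,7} → only 6 remains.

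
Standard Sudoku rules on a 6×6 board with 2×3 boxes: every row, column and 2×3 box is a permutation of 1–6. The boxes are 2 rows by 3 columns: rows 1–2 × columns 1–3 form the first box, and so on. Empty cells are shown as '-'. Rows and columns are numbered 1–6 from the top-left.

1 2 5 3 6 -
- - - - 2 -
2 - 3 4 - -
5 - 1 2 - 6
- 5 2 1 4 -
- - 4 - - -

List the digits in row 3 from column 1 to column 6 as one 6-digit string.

263415

R1C6 = 4: row 1 has {1,2,3,5,6}; col 6 has {6}; box has {2,3,6} → only 4 remains.
R2C3 = 6: row 2 has {2}; col 3 has {1,2,3,4,5}; box has {1,2,5} → only 6 remains.
R2C4 = 5: row 2 has {2,6}; col 4 has {1,2,3,4}; box has {2,3,4,6} → only 5 remains.
R2C6 = 1: row 2 has {2,5,6}; col 6 has {4,6}; box has {2,3,4,5,6} → only 1 remains.
R3C2 = 6: row 3 has {2,3,4}; col 2 has {2,5}; box has {1,2,3,5} → only 6 remains.
R3C6 = 5: row 3 has {2,3,4,6}; col 6 has {1,4,6}; box has {2,4,6} → only 5 remains.
R4C2 = 4: row 4 has {1,2,5,6}; col 2 has {2,5,6}; box has {1,2,3,5,6} → only 4 remains.
R4C5 = 3: row 4 has {1,2,4,5,6}; col 5 has {2,4,6}; box has {2,4,5,6} → only 3 remains.
R5C6 = 3: row 5 has {1,2,4,5}; col 6 has {1,4,5,6}; box has {1,4} → only 3 remains.
R6C4 = 6: row 6 has {4}; col 4 has {1,2,3,4,5}; box has {1,3,4} → only 6 remains.
R6C5 = 5: row 6 has {4,6}; col 5 has {2,3,4,6}; box has {1,3,4,6} → only 5 remains.
R6C6 = 2: row 6 has {4,5,6}; col 6 has {1,3,4,5,6}; box has {1,3,4,5,6} → only 2 remains.
R2C2 = 3: row 2 has {1,2,5,6}; col 2 has {2,4,5,6}; box has {1,2,5,6} → only 3 remains.
R3C5 = 1: row 3 has {2,3,4,5,6}; col 5 has {2,3,4,5,6}; box has {2,3,4,5,6} → only 1 remains.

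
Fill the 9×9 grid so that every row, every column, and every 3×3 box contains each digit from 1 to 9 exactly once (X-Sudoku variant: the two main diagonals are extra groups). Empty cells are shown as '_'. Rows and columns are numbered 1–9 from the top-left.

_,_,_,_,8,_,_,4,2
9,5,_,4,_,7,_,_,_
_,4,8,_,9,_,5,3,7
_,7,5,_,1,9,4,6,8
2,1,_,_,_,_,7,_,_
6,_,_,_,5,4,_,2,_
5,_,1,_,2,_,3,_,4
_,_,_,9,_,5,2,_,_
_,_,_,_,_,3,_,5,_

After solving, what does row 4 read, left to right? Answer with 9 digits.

375219468

r2c8 = 8 (sole candidate).
r3c1 = 1 (sole candidate).
r4c1 = 3: row 4 has {1,4,5,6,7,8,9}; col 1 has {1,2,5,6,9}; box has {1,2,5,6,7} → only 3 remains.
r4c4 = 2: row 4 has {1,3,4,5,6,7,8,9}; col 4 has {4,9}; box has {1,4,5,9}; main diagonal has {3,4,5,8} → only 2 remains.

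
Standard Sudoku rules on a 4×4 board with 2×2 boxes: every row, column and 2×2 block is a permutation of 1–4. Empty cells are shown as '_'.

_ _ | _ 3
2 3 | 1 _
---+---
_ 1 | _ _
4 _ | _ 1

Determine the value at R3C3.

R1C1 = 1: row 1 has {3}; col 1 has {2,4}; box has {2,3} → only 1 remains.
R1C2 = 4: row 1 has {1,3}; col 2 has {1,3}; box has {1,2,3} → only 4 remains.
R1C3 = 2: row 1 has {1,3,4}; col 3 has {1}; box has {1,3} → only 2 remains.
R2C4 = 4: row 2 has {1,2,3}; col 4 has {1,3}; box has {1,2,3} → only 4 remains.
R3C1 = 3: row 3 has {1}; col 1 has {1,2,4}; box has {1,4} → only 3 remains.
R3C3 = 4: row 3 has {1,3}; col 3 has {1,2}; box has {1} → only 4 remains.

4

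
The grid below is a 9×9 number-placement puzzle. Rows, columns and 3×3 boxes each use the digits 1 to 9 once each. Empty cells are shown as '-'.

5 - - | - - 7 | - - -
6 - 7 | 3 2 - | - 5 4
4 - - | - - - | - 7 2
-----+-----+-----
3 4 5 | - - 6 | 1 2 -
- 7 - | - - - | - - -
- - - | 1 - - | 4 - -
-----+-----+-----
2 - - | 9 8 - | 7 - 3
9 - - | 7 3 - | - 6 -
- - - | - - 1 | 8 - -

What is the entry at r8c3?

r2c7 = 9: row 2 has {2,3,4,5,6,7}; col 7 has {1,4,7,8}; box has {2,4,5,7} → only 9 remains.
r4c4 = 8: row 4 has {1,2,3,4,5,6}; col 4 has {1,3,7,9}; box has {1,6} → only 8 remains.
r6c1 = 8: row 6 has {1,4}; col 1 has {2,3,4,5,6,9}; box has {3,4,5,7} → only 8 remains.
r9c1 = 7: row 9 has {1,8}; col 1 has {2,3,4,5,6,8,9}; box has {2,9} → only 7 remains.
r2c6 = 8: row 2 has {2,3,4,5,6,7,9}; col 6 has {1,6,7}; box has {2,3,7} → only 8 remains.
r5c1 = 1: row 5 has {7}; col 1 has {2,3,4,5,6,7,8,9}; box has {3,4,5,7,8} → only 1 remains.
r2c2 = 1: row 2 has {2,3,4,5,6,7,8,9}; col 2 has {4,7}; box has {4,5,6,7} → only 1 remains.
r3c5 = 1: in row 3, 1 can only go here (every other open cell in that row sees a 1).
r9c4 = 2: in row 9, 2 can only go here (every other open cell in that row sees a 2).
r8c7 = 2: in row 8, 2 can only go here (every other open cell in that row sees a 2).
r5c7 = 5: in column 7, 5 can only go here (every other open cell in that column sees a 5).
r5c4 = 4: row 5 has {1,5,7}; col 4 has {1,2,3,7,8,9}; box has {1,6,8} → only 4 remains.
r5c5 = 9: row 5 has {1,4,5,7}; col 5 has {1,2,3,8}; box has {1,4,6,8} → only 9 remains.
r1c4 = 6: row 1 has {5,7}; col 4 has {1,2,3,4,7,8,9}; box has {1,2,3,7,8} → only 6 remains.
r1c5 = 4: row 1 has {5,6,7}; col 5 has {1,2,3,8,9}; box has {1,2,3,6,7,8} → only 4 remains.
r1c7 = 3: row 1 has {4,5,6,7}; col 7 has {1,2,4,5,7,8,9}; box has {2,4,5,7,9} → only 3 remains.
r3c4 = 5: row 3 has {1,2,4,7}; col 4 has {1,2,3,4,6,7,8,9}; box has {1,2,3,4,6,7,8} → only 5 remains.
r3c6 = 9: row 3 has {1,2,4,5,7}; col 6 has {1,6,7,8}; box has {1,2,3,4,5,6,7,8} → only 9 remains.
r3c7 = 6: row 3 has {1,2,4,5,7,9}; col 7 has {1,2,3,4,5,7,8,9}; box has {2,3,4,5,7,9} → only 6 remains.
r4c5 = 7: row 4 has {1,2,3,4,5,6,8}; col 5 has {1,2,3,4,8,9}; box has {1,4,6,8,9} → only 7 remains.
r4c9 = 9: row 4 has {1,2,3,4,5,6,7,8}; col 9 has {2,3,4}; box has {1,2,4,5} → only 9 remains.
r6c5 = 5: row 6 has {1,4,8}; col 5 has {1,2,3,4,7,8,9}; box has {1,4,6,7,8,9} → only 5 remains.
r6c8 = 3: row 6 has {1,4,5,8}; col 8 has {2,5,6,7}; box has {1,2,4,5,9} → only 3 remains.
r9c5 = 6: row 9 has {1,2,7,8}; col 5 has {1,2,3,4,5,7,8,9}; box has {1,2,3,7,8,9} → only 6 remains.
r9c9 = 5: row 9 has {1,2,6,7,8}; col 9 has {2,3,4,9}; box has {2,3,6,7,8} → only 5 remains.
r5c8 = 8: row 5 has {1,4,5,7,9}; col 8 has {2,3,5,6,7}; box has {1,2,3,4,5,9} → only 8 remains.
r5c9 = 6: row 5 has {1,4,5,7,8,9}; col 9 has {2,3,4,5,9}; box has {1,2,3,4,5,8,9} → only 6 remains.
r6c6 = 2: row 6 has {1,3,4,5,8}; col 6 has {1,6,7,8,9}; box has {1,4,5,6,7,8,9} → only 2 remains.
r6c9 = 7: row 6 has {1,2,3,4,5,8}; col 9 has {2,3,4,5,6,9}; box has {1,2,3,4,5,6,8,9} → only 7 remains.
r8c9 = 1: row 8 has {2,3,6,7,9}; col 9 has {2,3,4,5,6,7,9}; box has {2,3,5,6,7,8} → only 1 remains.
r9c2 = 3: row 9 has {1,2,5,6,7,8}; col 2 has {1,4,7}; box has {2,7,9} → only 3 remains.
r9c3 = 4: row 9 has {1,2,3,5,6,7,8}; col 3 has {5,7}; box has {2,3,7,9} → only 4 remains.
r9c8 = 9: row 9 has {1,2,3,4,5,6,7,8}; col 8 has {2,3,5,6,7,8}; box has {1,2,3,5,6,7,8} → only 9 remains.
r1c8 = 1: row 1 has {3,4,5,6,7}; col 8 has {2,3,5,6,7,8,9}; box has {2,3,4,5,6,7,9} → only 1 remains.
r1c9 = 8: row 1 has {1,3,4,5,6,7}; col 9 has {1,2,3,4,5,6,7,9}; box has {1,2,3,4,5,6,7,9} → only 8 remains.
r3c2 = 8: row 3 has {1,2,4,5,6,7,9}; col 2 has {1,3,4,7}; box has {1,4,5,6,7} → only 8 remains.
r3c3 = 3: row 3 has {1,2,4,5,6,7,8,9}; col 3 has {4,5,7}; box has {1,4,5,6,7,8} → only 3 remains.
r5c3 = 2: row 5 has {1,4,5,6,7,8,9}; col 3 has {3,4,5,7}; box has {1,3,4,5,7,8} → only 2 remains.
r5c6 = 3: row 5 has {1,2,4,5,6,7,8,9}; col 6 has {1,2,6,7,8,9}; box has {1,2,4,5,6,7,8,9} → only 3 remains.
r7c8 = 4: row 7 has {2,3,7,8,9}; col 8 has {1,2,3,5,6,7,8,9}; box has {1,2,3,5,6,7,8,9} → only 4 remains.
r8c2 = 5: row 8 has {1,2,3,6,7,9}; col 2 has {1,3,4,7,8}; box has {2,3,4,7,9} → only 5 remains.
r8c3 = 8: row 8 has {1,2,3,5,6,7,9}; col 3 has {2,3,4,5,7}; box has {2,3,4,5,7,9} → only 8 remains.

8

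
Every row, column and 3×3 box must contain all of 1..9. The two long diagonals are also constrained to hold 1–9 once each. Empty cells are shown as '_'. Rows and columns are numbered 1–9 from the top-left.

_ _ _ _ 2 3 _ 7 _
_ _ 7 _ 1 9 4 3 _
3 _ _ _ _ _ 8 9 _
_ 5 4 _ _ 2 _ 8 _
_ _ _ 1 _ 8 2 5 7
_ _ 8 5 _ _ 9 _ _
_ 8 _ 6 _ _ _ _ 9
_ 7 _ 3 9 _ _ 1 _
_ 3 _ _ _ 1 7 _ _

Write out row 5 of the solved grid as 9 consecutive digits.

693148257

R2C4 = 8 (sole candidate).
R7C3 = 1 (sole candidate).
R1C4 = 4 (sole candidate).
R1C9 = 6 (sole candidate).
R3C4 = 7 (sole candidate).
R4C4 = 9 (sole candidate).
R5C5 = 4: row 5 has {1,2,5,7,8}; col 5 has {1,2,9}; box has {1,2,5,8,9}; main diagonal has {1,9}; anti-diagonal has {1,2,3,5,6,7,8} → only 4 remains.
R9C1 = 9 (sole candidate).
R9C4 = 2 (sole candidate).
R5C1 = 6: row 5 has {1,2,4,5,7,8}; col 1 has {3,9}; box has {4,5,8} → only 6 remains.
R5C2 = 9: row 5 has {1,2,4,5,6,7,8}; col 2 has {3,5,7,8}; box has {4,5,6,8} → only 9 remains.
R5C3 = 3: row 5 has {1,2,4,5,6,7,8,9}; col 3 has {1,4,7,8}; box has {4,5,6,8,9} → only 3 remains.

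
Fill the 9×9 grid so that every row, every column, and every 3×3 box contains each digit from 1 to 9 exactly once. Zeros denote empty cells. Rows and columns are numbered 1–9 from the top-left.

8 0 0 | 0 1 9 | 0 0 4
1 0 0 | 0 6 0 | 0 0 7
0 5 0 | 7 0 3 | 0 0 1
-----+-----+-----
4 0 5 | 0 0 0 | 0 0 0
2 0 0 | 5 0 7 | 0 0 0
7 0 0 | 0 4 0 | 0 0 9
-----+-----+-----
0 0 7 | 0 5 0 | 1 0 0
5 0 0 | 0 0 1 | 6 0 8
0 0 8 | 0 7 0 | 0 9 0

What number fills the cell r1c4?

2

r1c4 = 2: row 1 has {1,4,8,9}; col 4 has {5,7}; box has {1,3,6,7,9} → only 2 remains.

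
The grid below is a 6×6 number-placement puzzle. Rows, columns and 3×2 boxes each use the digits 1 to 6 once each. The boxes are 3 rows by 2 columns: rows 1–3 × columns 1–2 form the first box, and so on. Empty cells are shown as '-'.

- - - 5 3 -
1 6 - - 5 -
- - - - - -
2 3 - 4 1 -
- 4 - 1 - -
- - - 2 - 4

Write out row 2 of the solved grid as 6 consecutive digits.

164352

R1C1 = 4: row 1 has {3,5}; col 1 has {1,2}; box has {1,6} → only 4 remains.
R1C2 = 2: row 1 has {3,4,5}; col 2 has {3,4,6}; box has {1,4,6} → only 2 remains.
R2C4 = 3: row 2 has {1,5,6}; col 4 has {1,2,4,5}; box has {5} → only 3 remains.
R2C6 = 2: row 2 has {1,3,5,6}; col 6 has {4}; box has {3,5} → only 2 remains.
R3C2 = 5: row 3 has {}; col 2 has {2,3,4,6}; box has {1,2,4,6} → only 5 remains.
R3C4 = 6: row 3 has {5}; col 4 has {1,2,3,4,5}; box has {3,5} → only 6 remains.
R3C5 = 4: row 3 has {5,6}; col 5 has {1,3,5}; box has {2,3,5} → only 4 remains.
R3C6 = 1: row 3 has {4,5,6}; col 6 has {2,4}; box has {2,3,4,5} → only 1 remains.
R6C2 = 1: row 6 has {2,4}; col 2 has {2,3,4,5,6}; box has {2,3,4} → only 1 remains.
R6C5 = 6: row 6 has {1,2,4}; col 5 has {1,3,4,5}; box has {1,4} → only 6 remains.
R1C3 = 1: row 1 has {2,3,4,5}; col 3 has {}; box has {3,5,6} → only 1 remains.
R1C6 = 6: row 1 has {1,2,3,4,5}; col 6 has {1,2,4}; box has {1,2,3,4,5} → only 6 remains.
R2C3 = 4: row 2 has {1,2,3,5,6}; col 3 has {1}; box has {1,3,5,6} → only 4 remains.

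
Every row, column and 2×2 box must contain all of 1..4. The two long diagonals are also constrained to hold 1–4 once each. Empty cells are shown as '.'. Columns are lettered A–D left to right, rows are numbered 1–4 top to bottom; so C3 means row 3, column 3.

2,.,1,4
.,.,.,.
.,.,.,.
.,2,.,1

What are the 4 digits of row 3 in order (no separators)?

B1 = 3: row 1 has {1,2,4}; col 2 has {2}; box has {2} → only 3 remains.
B2 = 4: row 2 has {}; col 2 has {2,3}; box has {2,3}; main diagonal has {1,2} → only 4 remains.
B3 = 1: row 3 has {}; col 2 has {2,3,4}; box has {2}; anti-diagonal has {4} → only 1 remains.
C3 = 3: row 3 has {1}; col 3 has {1}; box has {1}; main diagonal has {1,2,4} → only 3 remains.
D3 = 2: row 3 has {1,3}; col 4 has {1,4}; box has {1,3} → only 2 remains.
A4 = 3: row 4 has {1,2}; col 1 has {2}; box has {1,2}; anti-diagonal has {1,4} → only 3 remains.
C4 = 4: row 4 has {1,2,3}; col 3 has {1,3}; box has {1,2,3} → only 4 remains.
A2 = 1: row 2 has {4}; col 1 has {2,3}; box has {2,3,4} → only 1 remains.
C2 = 2: row 2 has {1,4}; col 3 has {1,3,4}; box has {1,4}; anti-diagonal has {1,3,4} → only 2 remains.
D2 = 3: row 2 has {1,2,4}; col 4 has {1,2,4}; box has {1,2,4} → only 3 remains.
A3 = 4: row 3 has {1,2,3}; col 1 has {1,2,3}; box has {1,2,3} → only 4 remains.

4132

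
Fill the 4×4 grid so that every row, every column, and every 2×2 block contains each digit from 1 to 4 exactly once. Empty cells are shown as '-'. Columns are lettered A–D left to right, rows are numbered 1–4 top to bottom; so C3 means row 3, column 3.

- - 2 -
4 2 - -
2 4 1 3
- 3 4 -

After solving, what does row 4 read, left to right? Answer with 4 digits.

1342

B1 = 1 (sole candidate).
D1 = 4 (sole candidate).
C2 = 3 (sole candidate).
D2 = 1 (sole candidate).
A4 = 1: row 4 has {3,4}; col 1 has {2,4}; box has {2,3,4} → only 1 remains.
D4 = 2: row 4 has {1,3,4}; col 4 has {1,3,4}; box has {1,3,4} → only 2 remains.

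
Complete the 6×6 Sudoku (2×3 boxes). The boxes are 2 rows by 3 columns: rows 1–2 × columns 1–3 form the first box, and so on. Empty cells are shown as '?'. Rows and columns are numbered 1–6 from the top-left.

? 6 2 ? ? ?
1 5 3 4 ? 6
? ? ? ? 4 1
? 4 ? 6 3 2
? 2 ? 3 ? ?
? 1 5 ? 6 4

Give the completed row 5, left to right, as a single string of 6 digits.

r1c1 = 4 (sole candidate).
r2c5 = 2 (sole candidate).
r3c2 = 3 (sole candidate).
r3c3 = 6 (sole candidate).
r3c4 = 5 (sole candidate).
r4c1 = 5 (sole candidate).
r4c3 = 1 (sole candidate).
r5c1 = 6: row 5 has {2,3}; col 1 has {1,4,5}; box has {1,2,5} → only 6 remains.
r5c3 = 4: row 5 has {2,3,6}; col 3 has {1,2,3,5,6}; box has {1,2,5,6} → only 4 remains.
r5c6 = 5: row 5 has {2,3,4,6}; col 6 has {1,2,4,6}; box has {3,4,6} → only 5 remains.
r6c1 = 3 (sole candidate).
r6c4 = 2 (sole candidate).
r1c4 = 1 (sole candidate).
r1c5 = 5 (sole candidate).
r1c6 = 3 (sole candidate).
r3c1 = 2 (sole candidate).
r5c5 = 1: row 5 has {2,3,4,5,6}; col 5 has {2,3,4,5,6}; box has {2,3,4,5,6} → only 1 remains.

624315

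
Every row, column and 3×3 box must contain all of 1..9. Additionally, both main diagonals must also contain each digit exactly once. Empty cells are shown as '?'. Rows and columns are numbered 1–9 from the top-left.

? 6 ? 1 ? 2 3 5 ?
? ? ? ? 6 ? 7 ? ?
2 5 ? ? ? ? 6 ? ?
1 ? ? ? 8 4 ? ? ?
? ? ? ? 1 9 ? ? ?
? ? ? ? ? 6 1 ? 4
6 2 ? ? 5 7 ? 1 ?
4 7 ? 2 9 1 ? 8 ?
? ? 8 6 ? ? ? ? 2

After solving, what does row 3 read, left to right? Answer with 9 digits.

row 8, column 7 = 5 (sole candidate).
row 9, column 6 = 3 (sole candidate).
row 3, column 6 = 8: row 3 has {2,5,6}; col 6 has {1,2,3,4,6,7,9}; box has {1,2,6} → only 8 remains.
row 8, column 3 = 3 (sole candidate).
row 8, column 9 = 6 (sole candidate).
row 9, column 5 = 4 (sole candidate).
row 9, column 7 = 9 (sole candidate).
row 9, column 8 = 7 (sole candidate).
row 1, column 5 = 7 (sole candidate).
row 2, column 6 = 5 (sole candidate).
row 3, column 5 = 3: row 3 has {2,5,6,8}; col 5 has {1,4,5,6,7,8,9}; box has {1,2,5,6,7,8} → only 3 remains.
row 4, column 7 = 2 (sole candidate).
row 5, column 7 = 8 (sole candidate).
row 6, column 5 = 2 (sole candidate).
row 7, column 3 = 9 (sole candidate).
row 7, column 4 = 8 (sole candidate).
row 7, column 7 = 4 (sole candidate).
row 7, column 9 = 3 (sole candidate).
row 9, column 1 = 5 (sole candidate).
row 9, column 2 = 1 (sole candidate).
row 1, column 1 = 9 (sole candidate).
row 1, column 3 = 4 (sole candidate).
row 1, column 9 = 8 (sole candidate).
row 2, column 2 = 3 (sole candidate).
row 2, column 3 = 1 (sole candidate).
row 2, column 8 = 2 (sole candidate).
row 2, column 9 = 9 (sole candidate).
row 3, column 3 = 7: row 3 has {2,3,5,6,8}; col 3 has {1,3,4,8,9}; box has {1,2,3,4,5,6,9}; main diagonal has {1,2,3,4,6,8,9} → only 7 remains.
row 3, column 8 = 4: row 3 has {2,3,5,6,7,8}; col 8 has {1,2,5,7,8}; box has {2,3,5,6,7,8,9} → only 4 remains.
row 3, column 9 = 1: row 3 has {2,3,4,5,6,7,8}; col 9 has {2,3,4,6,8,9}; box has {2,3,4,5,6,7,8,9} → only 1 remains.
row 4, column 2 = 9 (sole candidate).
row 4, column 4 = 5 (sole candidate).
row 4, column 9 = 7 (sole candidate).
row 5, column 2 = 4 (sole candidate).
row 5, column 9 = 5 (sole candidate).
row 6, column 2 = 8 (sole candidate).
row 6, column 3 = 5 (sole candidate).
row 6, column 4 = 3 (sole candidate).
row 6, column 8 = 9 (sole candidate).
row 2, column 1 = 8 (sole candidate).
row 2, column 4 = 4 (sole candidate).
row 3, column 4 = 9: row 3 has {1,2,3,4,5,6,7,8}; col 4 has {1,2,3,4,5,6,8}; box has {1,2,3,4,5,6,7,8} → only 9 remains.

257938641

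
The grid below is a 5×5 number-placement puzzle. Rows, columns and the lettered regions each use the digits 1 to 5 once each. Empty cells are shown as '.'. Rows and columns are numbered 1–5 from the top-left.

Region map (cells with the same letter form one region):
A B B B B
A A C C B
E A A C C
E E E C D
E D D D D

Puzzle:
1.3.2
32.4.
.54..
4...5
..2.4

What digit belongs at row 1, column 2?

4

row 1, column 2 = 4: row 1 has {1,2,3}; col 2 has {2,5}; region has {2,3} → only 4 remains.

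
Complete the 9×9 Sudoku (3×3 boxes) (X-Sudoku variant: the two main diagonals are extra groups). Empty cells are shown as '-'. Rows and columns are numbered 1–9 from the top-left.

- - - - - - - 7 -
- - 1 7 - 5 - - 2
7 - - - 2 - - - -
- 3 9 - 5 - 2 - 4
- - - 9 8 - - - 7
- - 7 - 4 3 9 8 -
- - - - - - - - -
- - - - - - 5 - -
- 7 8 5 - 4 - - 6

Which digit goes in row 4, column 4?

1

row 4, column 4 = 1: row 4 has {2,3,4,5,9}; col 4 has {5,7,9}; box has {3,4,5,8,9}; main diagonal has {3,6,8} → only 1 remains.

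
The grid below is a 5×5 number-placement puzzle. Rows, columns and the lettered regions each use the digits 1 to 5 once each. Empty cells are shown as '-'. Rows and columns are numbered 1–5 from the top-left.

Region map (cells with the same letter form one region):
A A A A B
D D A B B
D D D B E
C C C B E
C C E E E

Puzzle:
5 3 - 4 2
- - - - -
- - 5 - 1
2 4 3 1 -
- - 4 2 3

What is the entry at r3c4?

r1c3 = 1 (sole candidate).
r2c3 = 2 (sole candidate).
r3c2 = 2 (sole candidate).
r3c4 = 3: row 3 has {1,2,5}; col 4 has {1,2,4}; region has {1,2} → only 3 remains.

3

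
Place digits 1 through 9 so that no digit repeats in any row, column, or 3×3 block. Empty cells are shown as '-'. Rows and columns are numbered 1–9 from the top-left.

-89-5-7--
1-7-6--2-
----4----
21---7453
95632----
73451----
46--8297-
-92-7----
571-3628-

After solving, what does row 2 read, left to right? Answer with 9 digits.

147863529

row 2, column 2 = 4: row 2 has {1,2,6,7}; col 2 has {1,3,5,6,7,8,9}; box has {1,7,8,9} → only 4 remains.
row 3, column 2 = 2: row 3 has {4}; col 2 has {1,3,4,5,6,7,8,9}; box has {1,4,7,8,9} → only 2 remains.
row 4, column 3 = 8: row 4 has {1,2,3,4,5,7}; col 3 has {1,2,4,6,7,9}; box has {1,2,3,4,5,6,7,9} → only 8 remains.
row 4, column 5 = 9: row 4 has {1,2,3,4,5,7,8}; col 5 has {1,2,3,4,5,6,7,8}; box has {1,2,3,5,7} → only 9 remains.
row 5, column 8 = 1: row 5 has {2,3,5,6,9}; col 8 has {2,5,7,8}; box has {3,4,5} → only 1 remains.
row 6, column 6 = 8: row 6 has {1,3,4,5,7}; col 6 has {2,6,7}; box has {1,2,3,5,7,9} → only 8 remains.
row 6, column 7 = 6: row 6 has {1,3,4,5,7,8}; col 7 has {2,4,7,9}; box has {1,3,4,5} → only 6 remains.
row 6, column 8 = 9: row 6 has {1,3,4,5,6,7,8}; col 8 has {1,2,5,7,8}; box has {1,3,4,5,6} → only 9 remains.
row 6, column 9 = 2: row 6 has {1,3,4,5,6,7,8,9}; col 9 has {3}; box has {1,3,4,5,6,9} → only 2 remains.
row 7, column 3 = 3: row 7 has {2,4,6,7,8,9}; col 3 has {1,2,4,6,7,8,9}; box has {1,2,4,5,6,7,9} → only 3 remains.
row 7, column 4 = 1: row 7 has {2,3,4,6,7,8,9}; col 4 has {3,5}; box has {2,3,6,7,8} → only 1 remains.
row 7, column 9 = 5: row 7 has {1,2,3,4,6,7,8,9}; col 9 has {2,3}; box has {2,7,8,9} → only 5 remains.
row 8, column 1 = 8: row 8 has {2,7,9}; col 1 has {1,2,4,5,7,9}; box has {1,2,3,4,5,6,7,9} → only 8 remains.
row 8, column 4 = 4: row 8 has {2,7,8,9}; col 4 has {1,3,5}; box has {1,2,3,6,7,8} → only 4 remains.
row 8, column 6 = 5: row 8 has {2,4,7,8,9}; col 6 has {2,6,7,8}; box has {1,2,3,4,6,7,8} → only 5 remains.
row 9, column 4 = 9: row 9 has {1,2,3,5,6,7,8}; col 4 has {1,3,4,5}; box has {1,2,3,4,5,6,7,8} → only 9 remains.
row 9, column 9 = 4: row 9 has {1,2,3,5,6,7,8,9}; col 9 has {2,3,5}; box has {2,5,7,8,9} → only 4 remains.
row 1, column 4 = 2: row 1 has {5,7,8,9}; col 4 has {1,3,4,5,9}; box has {4,5,6} → only 2 remains.
row 2, column 4 = 8: row 2 has {1,2,4,6,7}; col 4 has {1,2,3,4,5,9}; box has {2,4,5,6} → only 8 remains.
row 2, column 9 = 9: row 2 has {1,2,4,6,7,8}; col 9 has {2,3,4,5}; box has {2,7} → only 9 remains.
row 3, column 3 = 5: row 3 has {2,4}; col 3 has {1,2,3,4,6,7,8,9}; box has {1,2,4,7,8,9} → only 5 remains.
row 3, column 4 = 7: row 3 has {2,4,5}; col 4 has {1,2,3,4,5,8,9}; box has {2,4,5,6,8} → only 7 remains.
row 4, column 4 = 6: row 4 has {1,2,3,4,5,7,8,9}; col 4 has {1,2,3,4,5,7,8,9}; box has {1,2,3,5,7,8,9} → only 6 remains.
row 5, column 6 = 4: row 5 has {1,2,3,5,6,9}; col 6 has {2,5,6,7,8}; box has {1,2,3,5,6,7,8,9} → only 4 remains.
row 5, column 7 = 8: row 5 has {1,2,3,4,5,6,9}; col 7 has {2,4,6,7,9}; box has {1,2,3,4,5,6,9} → only 8 remains.
row 5, column 9 = 7: row 5 has {1,2,3,4,5,6,8,9}; col 9 has {2,3,4,5,9}; box has {1,2,3,4,5,6,8,9} → only 7 remains.
row 2, column 6 = 3: row 2 has {1,2,4,6,7,8,9}; col 6 has {2,4,5,6,7,8}; box has {2,4,5,6,7,8} → only 3 remains.
row 2, column 7 = 5: row 2 has {1,2,3,4,6,7,8,9}; col 7 has {2,4,6,7,8,9}; box has {2,7,9} → only 5 remains.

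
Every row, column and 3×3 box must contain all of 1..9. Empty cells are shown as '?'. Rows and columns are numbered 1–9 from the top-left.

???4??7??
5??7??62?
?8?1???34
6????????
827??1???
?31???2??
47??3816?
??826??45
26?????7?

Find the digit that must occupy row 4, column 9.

3

row 6, column 1 = 9: row 6 has {1,2,3}; col 1 has {2,4,5,6,8}; box has {1,2,3,6,7,8} → only 9 remains.
row 3, column 1 = 7: row 3 has {1,3,4,8}; col 1 has {2,4,5,6,8,9}; box has {5,8} → only 7 remains.
row 7, column 9 = 2: in row 7, 2 can only go here (every other open cell in that row sees a 2).
row 8, column 6 = 7: in row 8, 7 can only go here (every other open cell in that row sees a 7).
row 9, column 5 = 1: in row 9, 1 can only go here (every other open cell in that row sees a 1).
row 9, column 6 = 4: in row 9, 4 can only go here (every other open cell in that row sees a 4).
row 6, column 5 = 4: in row 6, 4 can only go here (every other open cell in that row sees a 4).
row 5, column 7 = 4: in row 5, 4 can only go here (every other open cell in that row sees a 4).
row 6, column 9 = 7: in row 6, 7 can only go here (every other open cell in that row sees a 7).
row 4, column 5 = 7: in row 4, 7 can only go here (every other open cell in that row sees a 7).
row 4, column 6 = 2: in row 4, 2 can only go here (every other open cell in that row sees a 2).
row 4, column 2 = 5: in column 2, 5 can only go here (every other open cell in that column sees a 5).
row 4, column 3 = 4: row 4 has {2,5,6,7}; col 3 has {1,7,8}; box has {1,2,3,5,6,7,8,9} → only 4 remains.
row 2, column 2 = 4: in row 2, 4 can only go here (every other open cell in that row sees a 4).
row 2, column 9 = 1: in row 2, 1 can only go here (every other open cell in that row sees a 1).
row 2, column 5 = 8: in row 2, 8 can only go here (every other open cell in that row sees an 8).
row 4, column 8 = 1: in row 4, 1 can only go here (every other open cell in that row sees a 1).
row 3, column 7 = 5: in column 7, 5 can only go here (every other open cell in that column sees a 5).
row 5, column 9 = 6: in column 9, 6 can only go here (every other open cell in that column sees a 6).
row 5, column 4 = 3: in row 5, 3 can only go here (every other open cell in that row sees a 3).
row 6, column 4 = 6: in column 4, 6 can only go here (every other open cell in that column sees a 6).
row 6, column 6 = 5: row 6 has {1,2,3,4,6,7,9}; col 6 has {1,2,4,7,8}; box has {1,2,3,4,6,7} → only 5 remains.
row 6, column 8 = 8: row 6 has {1,2,3,4,5,6,7,9}; col 8 has {1,2,3,4,6,7}; box has {1,2,4,6,7} → only 8 remains.
row 1, column 8 = 9: row 1 has {4,7}; col 8 has {1,2,3,4,6,7,8}; box has {1,2,3,4,5,6,7} → only 9 remains.
row 1, column 9 = 8: row 1 has {4,7,9}; col 9 has {1,2,4,5,6,7}; box has {1,2,3,4,5,6,7,9} → only 8 remains.
row 5, column 5 = 9: row 5 has {1,2,3,4,6,7,8}; col 5 has {1,3,4,6,7,8}; box has {1,2,3,4,5,6,7} → only 9 remains.
row 5, column 8 = 5: row 5 has {1,2,3,4,6,7,8,9}; col 8 has {1,2,3,4,6,7,8,9}; box has {1,2,4,6,7,8} → only 5 remains.
row 1, column 2 = 1: row 1 has {4,7,8,9}; col 2 has {2,3,4,5,6,7,8}; box has {4,5,7,8} → only 1 remains.
row 3, column 5 = 2: row 3 has {1,3,4,5,7,8}; col 5 has {1,3,4,6,7,8,9}; box has {1,4,7,8} → only 2 remains.
row 4, column 4 = 8: row 4 has {1,2,4,5,6,7}; col 4 has {1,2,3,4,6,7}; box has {1,2,3,4,5,6,7,9} → only 8 remains.
row 8, column 2 = 9: row 8 has {2,4,5,6,7,8}; col 2 has {1,2,3,4,5,6,7,8}; box has {2,4,6,7,8} → only 9 remains.
row 8, column 7 = 3: row 8 has {2,4,5,6,7,8,9}; col 7 has {1,2,4,5,6,7}; box has {1,2,4,5,6,7} → only 3 remains.
row 9, column 9 = 9: row 9 has {1,2,4,6,7}; col 9 has {1,2,4,5,6,7,8}; box has {1,2,3,4,5,6,7} → only 9 remains.
row 1, column 1 = 3: row 1 has {1,4,7,8,9}; col 1 has {2,4,5,6,7,8,9}; box has {1,4,5,7,8} → only 3 remains.
row 1, column 5 = 5: row 1 has {1,3,4,7,8,9}; col 5 has {1,2,3,4,6,7,8,9}; box has {1,2,4,7,8} → only 5 remains.
row 1, column 6 = 6: row 1 has {1,3,4,5,7,8,9}; col 6 has {1,2,4,5,7,8}; box has {1,2,4,5,7,8} → only 6 remains.
row 2, column 3 = 9: row 2 has {1,2,4,5,6,7,8}; col 3 has {1,4,7,8}; box has {1,3,4,5,7,8} → only 9 remains.
row 2, column 6 = 3: row 2 has {1,2,4,5,6,7,8,9}; col 6 has {1,2,4,5,6,7,8}; box has {1,2,4,5,6,7,8} → only 3 remains.
row 3, column 3 = 6: row 3 has {1,2,3,4,5,7,8}; col 3 has {1,4,7,8,9}; box has {1,3,4,5,7,8,9} → only 6 remains.
row 3, column 6 = 9: row 3 has {1,2,3,4,5,6,7,8}; col 6 has {1,2,3,4,5,6,7,8}; box has {1,2,3,4,5,6,7,8} → only 9 remains.
row 4, column 7 = 9: row 4 has {1,2,4,5,6,7,8}; col 7 has {1,2,3,4,5,6,7}; box has {1,2,4,5,6,7,8} → only 9 remains.
row 4, column 9 = 3: row 4 has {1,2,4,5,6,7,8,9}; col 9 has {1,2,4,5,6,7,8,9}; box has {1,2,4,5,6,7,8,9} → only 3 remains.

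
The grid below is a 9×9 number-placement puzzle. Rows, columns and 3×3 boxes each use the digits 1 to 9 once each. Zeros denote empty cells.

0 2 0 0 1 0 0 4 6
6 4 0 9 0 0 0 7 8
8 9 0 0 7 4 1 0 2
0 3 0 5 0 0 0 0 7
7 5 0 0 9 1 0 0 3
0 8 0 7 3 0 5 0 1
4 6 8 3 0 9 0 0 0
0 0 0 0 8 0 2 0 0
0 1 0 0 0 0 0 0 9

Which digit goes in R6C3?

R1C4 = 8: row 1 has {1,2,4,6}; col 4 has {3,5,7,9}; box has {1,4,7,9} → only 8 remains.
R2C7 = 3: row 2 has {4,6,7,8,9}; col 7 has {1,2,5}; box has {1,2,4,6,7,8} → only 3 remains.
R3C4 = 6: row 3 has {1,2,4,7,8,9}; col 4 has {3,5,7,8,9}; box has {1,4,7,8,9} → only 6 remains.
R3C8 = 5: row 3 has {1,2,4,6,7,8,9}; col 8 has {4,7}; box has {1,2,3,4,6,7,8} → only 5 remains.
R7C7 = 7: row 7 has {3,4,6,8,9}; col 7 has {1,2,3,5}; box has {2,9} → only 7 remains.
R7C8 = 1: row 7 has {3,4,6,7,8,9}; col 8 has {4,5,7}; box has {2,7,9} → only 1 remains.
R7C9 = 5: row 7 has {1,3,4,6,7,8,9}; col 9 has {1,2,3,6,7,8,9}; box has {1,2,7,9} → only 5 remains.
R8C2 = 7: row 8 has {2,8}; col 2 has {1,2,3,4,5,6,8,9}; box has {1,4,6,8} → only 7 remains.
R8C9 = 4: row 8 has {2,7,8}; col 9 has {1,2,3,5,6,7,8,9}; box has {1,2,5,7,9} → only 4 remains.
R1C7 = 9: row 1 has {1,2,4,6,8}; col 7 has {1,2,3,5,7}; box has {1,2,3,4,5,6,7,8} → only 9 remains.
R3C3 = 3: row 3 has {1,2,4,5,6,7,8,9}; col 3 has {8}; box has {2,4,6,8,9} → only 3 remains.
R7C5 = 2: row 7 has {1,3,4,5,6,7,8,9}; col 5 has {1,3,7,8,9}; box has {3,8,9} → only 2 remains.
R8C4 = 1: row 8 has {2,4,7,8}; col 4 has {3,5,6,7,8,9}; box has {2,3,8,9} → only 1 remains.
R9C4 = 4: row 9 has {1,9}; col 4 has {1,3,5,6,7,8,9}; box has {1,2,3,8,9} → only 4 remains.
R1C1 = 5: row 1 has {1,2,4,6,8,9}; col 1 has {4,6,7,8}; box has {2,3,4,6,8,9} → only 5 remains.
R1C3 = 7: row 1 has {1,2,4,5,6,8,9}; col 3 has {3,8}; box has {2,3,4,5,6,8,9} → only 7 remains.
R1C6 = 3: row 1 has {1,2,4,5,6,7,8,9}; col 6 has {1,4,9}; box has {1,4,6,7,8,9} → only 3 remains.
R2C3 = 1: row 2 has {3,4,6,7,8,9}; col 3 has {3,7,8}; box has {2,3,4,5,6,7,8,9} → only 1 remains.
R2C5 = 5: row 2 has {1,3,4,6,7,8,9}; col 5 has {1,2,3,7,8,9}; box has {1,3,4,6,7,8,9} → only 5 remains.
R2C6 = 2: row 2 has {1,3,4,5,6,7,8,9}; col 6 has {1,3,4,9}; box has {1,3,4,5,6,7,8,9} → only 2 remains.
R5C4 = 2: row 5 has {1,3,5,7,9}; col 4 has {1,3,4,5,6,7,8,9}; box has {1,3,5,7,9} → only 2 remains.
R6C6 = 6: row 6 has {1,3,5,7,8}; col 6 has {1,2,3,4,9}; box has {1,2,3,5,7,9} → only 6 remains.
R8C6 = 5: row 8 has {1,2,4,7,8}; col 6 has {1,2,3,4,6,9}; box has {1,2,3,4,8,9} → only 5 remains.
R9C5 = 6: row 9 has {1,4,9}; col 5 has {1,2,3,5,7,8,9}; box has {1,2,3,4,5,8,9} → only 6 remains.
R9C6 = 7: row 9 has {1,4,6,9}; col 6 has {1,2,3,4,5,6,9}; box has {1,2,3,4,5,6,8,9} → only 7 remains.
R9C7 = 8: row 9 has {1,4,6,7,9}; col 7 has {1,2,3,5,7,9}; box has {1,2,4,5,7,9} → only 8 remains.
R9C8 = 3: row 9 has {1,4,6,7,8,9}; col 8 has {1,4,5,7}; box has {1,2,4,5,7,8,9} → only 3 remains.
R4C5 = 4: row 4 has {3,5,7}; col 5 has {1,2,3,5,6,7,8,9}; box has {1,2,3,5,6,7,9} → only 4 remains.
R4C6 = 8: row 4 has {3,4,5,7}; col 6 has {1,2,3,4,5,6,7,9}; box has {1,2,3,4,5,6,7,9} → only 8 remains.
R4C7 = 6: row 4 has {3,4,5,7,8}; col 7 has {1,2,3,5,7,8,9}; box has {1,3,5,7} → only 6 remains.
R5C7 = 4: row 5 has {1,2,3,5,7,9}; col 7 has {1,2,3,5,6,7,8,9}; box has {1,3,5,6,7} → only 4 remains.
R5C8 = 8: row 5 has {1,2,3,4,5,7,9}; col 8 has {1,3,4,5,7}; box has {1,3,4,5,6,7} → only 8 remains.
R8C3 = 9: row 8 has {1,2,4,5,7,8}; col 3 has {1,3,7,8}; box has {1,4,6,7,8} → only 9 remains.
R8C8 = 6: row 8 has {1,2,4,5,7,8,9}; col 8 has {1,3,4,5,7,8}; box has {1,2,3,4,5,7,8,9} → only 6 remains.
R9C1 = 2: row 9 has {1,3,4,6,7,8,9}; col 1 has {4,5,6,7,8}; box has {1,4,6,7,8,9} → only 2 remains.
R9C3 = 5: row 9 has {1,2,3,4,6,7,8,9}; col 3 has {1,3,7,8,9}; box has {1,2,4,6,7,8,9} → only 5 remains.
R4C3 = 2: row 4 has {3,4,5,6,7,8}; col 3 has {1,3,5,7,8,9}; box has {3,5,7,8} → only 2 remains.
R4C8 = 9: row 4 has {2,3,4,5,6,7,8}; col 8 has {1,3,4,5,6,7,8}; box has {1,3,4,5,6,7,8} → only 9 remains.
R5C3 = 6: row 5 has {1,2,3,4,5,7,8,9}; col 3 has {1,2,3,5,7,8,9}; box has {2,3,5,7,8} → only 6 remains.
R6C1 = 9: row 6 has {1,3,5,6,7,8}; col 1 has {2,4,5,6,7,8}; box has {2,3,5,6,7,8} → only 9 remains.
R6C3 = 4: row 6 has {1,3,5,6,7,8,9}; col 3 has {1,2,3,5,6,7,8,9}; box has {2,3,5,6,7,8,9} → only 4 remains.

4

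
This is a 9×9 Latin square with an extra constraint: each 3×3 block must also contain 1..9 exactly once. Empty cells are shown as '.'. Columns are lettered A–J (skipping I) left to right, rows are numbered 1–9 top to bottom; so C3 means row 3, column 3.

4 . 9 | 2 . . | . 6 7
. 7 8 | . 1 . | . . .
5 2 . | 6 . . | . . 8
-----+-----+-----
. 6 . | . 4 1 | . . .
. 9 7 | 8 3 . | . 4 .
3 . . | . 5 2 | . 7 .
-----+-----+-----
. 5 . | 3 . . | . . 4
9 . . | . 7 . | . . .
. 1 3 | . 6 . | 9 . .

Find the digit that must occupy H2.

B1 = 3: row 1 has {2,4,6,7,9}; col 2 has {1,2,5,6,7,9}; box has {2,4,5,7,8,9} → only 3 remains.
E1 = 8: row 1 has {2,3,4,6,7,9}; col 5 has {1,3,4,5,6,7}; box has {1,2,6} → only 8 remains.
F1 = 5: row 1 has {2,3,4,6,7,8,9}; col 6 has {1,2}; box has {1,2,6,8} → only 5 remains.
G1 = 1: row 1 has {2,3,4,5,6,7,8,9}; col 7 has {9}; box has {6,7,8} → only 1 remains.
A2 = 6: row 2 has {1,7,8}; col 1 has {3,4,5,9}; box has {2,3,4,5,7,8,9} → only 6 remains.
C3 = 1: row 3 has {2,5,6,8}; col 3 has {3,7,8,9}; box has {2,3,4,5,6,7,8,9} → only 1 remains.
E3 = 9: row 3 has {1,2,5,6,8}; col 5 has {1,3,4,5,6,7,8}; box has {1,2,5,6,8} → only 9 remains.
H3 = 3: row 3 has {1,2,5,6,8,9}; col 8 has {4,6,7}; box has {1,6,7,8} → only 3 remains.
F5 = 6: row 5 has {3,4,7,8,9}; col 6 has {1,2,5}; box has {1,2,3,4,5,8} → only 6 remains.
C6 = 4: row 6 has {2,3,5,7}; col 3 has {1,3,7,8,9}; box has {3,6,7,9} → only 4 remains.
D6 = 9: row 6 has {2,3,4,5,7}; col 4 has {2,3,6,8}; box has {1,2,3,4,5,6,8} → only 9 remains.
E7 = 2: row 7 has {3,4,5}; col 5 has {1,3,4,5,6,7,8,9}; box has {3,6,7} → only 2 remains.
D2 = 4: row 2 has {1,6,7,8}; col 4 has {2,3,6,8,9}; box has {1,2,5,6,8,9} → only 4 remains.
F2 = 3: row 2 has {1,4,6,7,8}; col 6 has {1,2,5,6}; box has {1,2,4,5,6,8,9} → only 3 remains.
F3 = 7: row 3 has {1,2,3,5,6,8,9}; col 6 has {1,2,3,5,6}; box has {1,2,3,4,5,6,8,9} → only 7 remains.
G3 = 4: row 3 has {1,2,3,5,6,7,8,9}; col 7 has {1,9}; box has {1,3,6,7,8} → only 4 remains.
D4 = 7: row 4 has {1,4,6}; col 4 has {2,3,4,6,8,9}; box has {1,2,3,4,5,6,8,9} → only 7 remains.
B6 = 8: row 6 has {2,3,4,5,7,9}; col 2 has {1,2,3,5,6,7,9}; box has {3,4,6,7,9} → only 8 remains.
G6 = 6: row 6 has {2,3,4,5,7,8,9}; col 7 has {1,4,9}; box has {4,7} → only 6 remains.
J6 = 1: row 6 has {2,3,4,5,6,7,8,9}; col 9 has {4,7,8}; box has {4,6,7} → only 1 remains.
C7 = 6: row 7 has {2,3,4,5}; col 3 has {1,3,4,7,8,9}; box has {1,3,5,9} → only 6 remains.
B8 = 4: row 8 has {7,9}; col 2 has {1,2,3,5,6,7,8,9}; box has {1,3,5,6,9} → only 4 remains.
C8 = 2: row 8 has {4,7,9}; col 3 has {1,3,4,6,7,8,9}; box has {1,3,4,5,6,9} → only 2 remains.
F8 = 8: row 8 has {2,4,7,9}; col 6 has {1,2,3,5,6,7}; box has {2,3,6,7} → only 8 remains.
D9 = 5: row 9 has {1,3,6,9}; col 4 has {2,3,4,6,7,8,9}; box has {2,3,6,7,8} → only 5 remains.
F9 = 4: row 9 has {1,3,5,6,9}; col 6 has {1,2,3,5,6,7,8}; box has {2,3,5,6,7,8} → only 4 remains.
J9 = 2: row 9 has {1,3,4,5,6,9}; col 9 has {1,4,7,8}; box has {4,9} → only 2 remains.
A4 = 2: row 4 has {1,4,6,7}; col 1 has {3,4,5,6,9}; box has {3,4,6,7,8,9} → only 2 remains.
C4 = 5: row 4 has {1,2,4,6,7}; col 3 has {1,2,3,4,6,7,8,9}; box has {2,3,4,6,7,8,9} → only 5 remains.
A5 = 1: row 5 has {3,4,6,7,8,9}; col 1 has {2,3,4,5,6,9}; box has {2,3,4,5,6,7,8,9} → only 1 remains.
J5 = 5: row 5 has {1,3,4,6,7,8,9}; col 9 has {1,2,4,7,8}; box has {1,4,6,7} → only 5 remains.
F7 = 9: row 7 has {2,3,4,5,6}; col 6 has {1,2,3,4,5,6,7,8}; box has {2,3,4,5,6,7,8} → only 9 remains.
D8 = 1: row 8 has {2,4,7,8,9}; col 4 has {2,3,4,5,6,7,8,9}; box has {2,3,4,5,6,7,8,9} → only 1 remains.
H8 = 5: row 8 has {1,2,4,7,8,9}; col 8 has {3,4,6,7}; box has {2,4,9} → only 5 remains.
H9 = 8: row 9 has {1,2,3,4,5,6,9}; col 8 has {3,4,5,6,7}; box has {2,4,5,9} → only 8 remains.
J2 = 9: row 2 has {1,3,4,6,7,8}; col 9 has {1,2,4,5,7,8}; box has {1,3,4,6,7,8} → only 9 remains.
H4 = 9: row 4 has {1,2,4,5,6,7}; col 8 has {3,4,5,6,7,8}; box has {1,4,5,6,7} → only 9 remains.
J4 = 3: row 4 has {1,2,4,5,6,7,9}; col 9 has {1,2,4,5,7,8,9}; box has {1,4,5,6,7,9} → only 3 remains.
G5 = 2: row 5 has {1,3,4,5,6,7,8,9}; col 7 has {1,4,6,9}; box has {1,3,4,5,6,7,9} → only 2 remains.
G7 = 7: row 7 has {2,3,4,5,6,9}; col 7 has {1,2,4,6,9}; box has {2,4,5,8,9} → only 7 remains.
H7 = 1: row 7 has {2,3,4,5,6,7,9}; col 8 has {3,4,5,6,7,8,9}; box has {2,4,5,7,8,9} → only 1 remains.
G8 = 3: row 8 has {1,2,4,5,7,8,9}; col 7 has {1,2,4,6,7,9}; box has {1,2,4,5,7,8,9} → only 3 remains.
J8 = 6: row 8 has {1,2,3,4,5,7,8,9}; col 9 has {1,2,3,4,5,7,8,9}; box has {1,2,3,4,5,7,8,9} → only 6 remains.
A9 = 7: row 9 has {1,2,3,4,5,6,8,9}; col 1 has {1,2,3,4,5,6,9}; box has {1,2,3,4,5,6,9} → only 7 remains.
G2 = 5: row 2 has {1,3,4,6,7,8,9}; col 7 has {1,2,3,4,6,7,9}; box has {1,3,4,6,7,8,9} → only 5 remains.
H2 = 2: row 2 has {1,3,4,5,6,7,8,9}; col 8 has {1,3,4,5,6,7,8,9}; box has {1,3,4,5,6,7,8,9} → only 2 remains.

2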